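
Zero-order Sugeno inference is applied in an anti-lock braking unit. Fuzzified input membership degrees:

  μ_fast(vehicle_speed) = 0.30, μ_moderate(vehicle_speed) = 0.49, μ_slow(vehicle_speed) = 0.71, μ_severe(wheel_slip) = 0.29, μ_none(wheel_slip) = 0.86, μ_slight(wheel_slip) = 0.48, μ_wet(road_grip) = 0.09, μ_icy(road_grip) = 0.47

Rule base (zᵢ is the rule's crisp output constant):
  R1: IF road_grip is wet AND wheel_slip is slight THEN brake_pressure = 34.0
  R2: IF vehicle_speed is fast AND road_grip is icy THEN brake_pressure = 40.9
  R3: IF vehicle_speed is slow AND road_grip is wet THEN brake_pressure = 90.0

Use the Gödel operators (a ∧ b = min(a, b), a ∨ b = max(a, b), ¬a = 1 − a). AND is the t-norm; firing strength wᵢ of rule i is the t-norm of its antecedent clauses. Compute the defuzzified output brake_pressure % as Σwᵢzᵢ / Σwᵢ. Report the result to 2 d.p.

48.81

R1 (z=34.0): wet=0.09, slight=0.48; AND[min(a, b)] → w = 0.09
R2 (z=40.9): fast=0.30, icy=0.47; AND[min(a, b)] → w = 0.30
R3 (z=90.0): slow=0.71, wet=0.09; AND[min(a, b)] → w = 0.09
Weighted average = (0.09·34.0 + 0.30·40.9 + 0.09·90.0) / (0.09 + 0.30 + 0.09)
  = 23.4300 / 0.4800 = 48.81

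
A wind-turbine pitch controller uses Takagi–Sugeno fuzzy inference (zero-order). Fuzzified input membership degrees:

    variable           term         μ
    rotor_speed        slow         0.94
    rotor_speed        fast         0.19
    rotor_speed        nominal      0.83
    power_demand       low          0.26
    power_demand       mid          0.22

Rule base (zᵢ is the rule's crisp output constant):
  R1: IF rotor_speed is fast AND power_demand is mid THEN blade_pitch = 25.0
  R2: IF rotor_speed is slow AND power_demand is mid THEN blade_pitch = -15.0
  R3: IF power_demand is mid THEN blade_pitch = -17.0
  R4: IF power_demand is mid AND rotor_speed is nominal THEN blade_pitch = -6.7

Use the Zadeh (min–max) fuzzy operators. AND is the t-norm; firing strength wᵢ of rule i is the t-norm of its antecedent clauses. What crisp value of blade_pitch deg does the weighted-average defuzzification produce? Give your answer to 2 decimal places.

-4.43

R1 (z=25.0): fast=0.19, mid=0.22; AND[min(a, b)] → w = 0.19
R2 (z=-15.0): slow=0.94, mid=0.22; AND[min(a, b)] → w = 0.22
R3 (z=-17.0): mid=0.22 → w = 0.22
R4 (z=-6.7): mid=0.22, nominal=0.83; AND[min(a, b)] → w = 0.22
Weighted average = (0.19·25.0 + 0.22·-15.0 + 0.22·-17.0 + 0.22·-6.7) / (0.19 + 0.22 + 0.22 + 0.22)
  = -3.7640 / 0.8500 = -4.43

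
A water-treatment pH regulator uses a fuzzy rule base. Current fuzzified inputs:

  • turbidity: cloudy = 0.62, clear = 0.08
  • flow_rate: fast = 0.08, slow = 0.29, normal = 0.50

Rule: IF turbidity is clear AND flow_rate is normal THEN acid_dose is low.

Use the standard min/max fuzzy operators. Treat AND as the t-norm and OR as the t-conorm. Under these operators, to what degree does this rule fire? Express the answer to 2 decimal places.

firing strength: clear=0.08, normal=0.50; AND[min(a, b)] → w = 0.08

0.08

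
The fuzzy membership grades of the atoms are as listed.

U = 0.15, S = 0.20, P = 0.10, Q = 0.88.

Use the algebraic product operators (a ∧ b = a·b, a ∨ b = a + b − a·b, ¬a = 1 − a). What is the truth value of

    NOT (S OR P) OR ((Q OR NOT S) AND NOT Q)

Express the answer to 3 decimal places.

0.753

S OR P = a + b − a·b on (0.2000, 0.1000) = 0.2800
NOT (S OR P) = 1 − 0.2800 = 0.7200
NOT S = 1 − 0.2000 = 0.8000
Q OR NOT S = a + b − a·b on (0.8800, 0.8000) = 0.9760
NOT Q = 1 − 0.8800 = 0.1200
(Q OR NOT S) AND NOT Q = a·b on (0.9760, 0.1200) = 0.1171
NOT (S OR P) OR ((Q OR NOT S) AND NOT Q) = a + b − a·b on (0.7200, 0.1171) = 0.7528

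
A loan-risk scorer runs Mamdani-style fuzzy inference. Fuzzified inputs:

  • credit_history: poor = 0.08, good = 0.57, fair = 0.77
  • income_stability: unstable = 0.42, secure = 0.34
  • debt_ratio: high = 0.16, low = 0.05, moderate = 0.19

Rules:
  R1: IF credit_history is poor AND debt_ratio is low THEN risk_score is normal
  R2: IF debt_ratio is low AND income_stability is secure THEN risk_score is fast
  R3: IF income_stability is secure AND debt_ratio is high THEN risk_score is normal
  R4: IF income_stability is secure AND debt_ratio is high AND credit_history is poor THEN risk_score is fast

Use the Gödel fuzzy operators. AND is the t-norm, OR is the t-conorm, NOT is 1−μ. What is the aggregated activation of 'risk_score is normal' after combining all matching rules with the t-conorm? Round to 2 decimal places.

R1: poor=0.08, low=0.05; AND[min(a, b)] → w = 0.05
R2: low=0.05, secure=0.34; AND[min(a, b)] → w = 0.05
R3: secure=0.34, high=0.16; AND[min(a, b)] → w = 0.16
R4: secure=0.34, high=0.16, poor=0.08; AND[min(a, b)] → w = 0.08
Rules with consequent 'normal': {R1, R3} → strengths 0.05, 0.16
Aggregate via t-conorm [max(a, b)]: 0.16

0.16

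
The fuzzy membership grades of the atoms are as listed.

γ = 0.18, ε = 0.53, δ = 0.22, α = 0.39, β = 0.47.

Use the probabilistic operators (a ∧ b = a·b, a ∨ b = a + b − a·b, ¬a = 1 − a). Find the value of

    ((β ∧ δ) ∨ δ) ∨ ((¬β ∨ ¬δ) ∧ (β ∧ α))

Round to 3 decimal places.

β ∧ δ = a·b on (0.4700, 0.2200) = 0.1034
(β ∧ δ) ∨ δ = a + b − a·b on (0.1034, 0.2200) = 0.3007
¬β = 1 − 0.4700 = 0.5300
¬δ = 1 − 0.2200 = 0.7800
¬β ∨ ¬δ = a + b − a·b on (0.5300, 0.7800) = 0.8966
β ∧ α = a·b on (0.4700, 0.3900) = 0.1833
(¬β ∨ ¬δ) ∧ (β ∧ α) = a·b on (0.8966, 0.1833) = 0.1643
((β ∧ δ) ∨ δ) ∨ ((¬β ∨ ¬δ) ∧ (β ∧ α)) = a + b − a·b on (0.3007, 0.1643) = 0.4156

0.416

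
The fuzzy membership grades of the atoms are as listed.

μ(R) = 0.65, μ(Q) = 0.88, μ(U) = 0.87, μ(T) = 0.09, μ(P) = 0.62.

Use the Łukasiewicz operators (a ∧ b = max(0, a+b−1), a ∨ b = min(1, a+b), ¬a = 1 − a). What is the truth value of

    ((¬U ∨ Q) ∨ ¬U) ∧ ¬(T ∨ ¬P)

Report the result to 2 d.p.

¬U = 1 − 0.87 = 0.13
¬U ∨ Q = min(1, a+b) on (0.13, 0.88) = 1.00
¬U = 1 − 0.87 = 0.13
(¬U ∨ Q) ∨ ¬U = min(1, a+b) on (1.00, 0.13) = 1.00
¬P = 1 − 0.62 = 0.38
T ∨ ¬P = min(1, a+b) on (0.09, 0.38) = 0.47
¬(T ∨ ¬P) = 1 − 0.47 = 0.53
((¬U ∨ Q) ∨ ¬U) ∧ ¬(T ∨ ¬P) = max(0, a+b−1) on (1.00, 0.53) = 0.53

0.53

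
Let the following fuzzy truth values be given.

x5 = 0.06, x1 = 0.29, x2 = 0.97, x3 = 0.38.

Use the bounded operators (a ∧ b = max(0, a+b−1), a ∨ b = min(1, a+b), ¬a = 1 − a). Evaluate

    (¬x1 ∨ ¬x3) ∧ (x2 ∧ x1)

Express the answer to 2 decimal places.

¬x1 = 1 − 0.29 = 0.71
¬x3 = 1 − 0.38 = 0.62
¬x1 ∨ ¬x3 = min(1, a+b) on (0.71, 0.62) = 1.00
x2 ∧ x1 = max(0, a+b−1) on (0.97, 0.29) = 0.26
(¬x1 ∨ ¬x3) ∧ (x2 ∧ x1) = max(0, a+b−1) on (1.00, 0.26) = 0.26

0.26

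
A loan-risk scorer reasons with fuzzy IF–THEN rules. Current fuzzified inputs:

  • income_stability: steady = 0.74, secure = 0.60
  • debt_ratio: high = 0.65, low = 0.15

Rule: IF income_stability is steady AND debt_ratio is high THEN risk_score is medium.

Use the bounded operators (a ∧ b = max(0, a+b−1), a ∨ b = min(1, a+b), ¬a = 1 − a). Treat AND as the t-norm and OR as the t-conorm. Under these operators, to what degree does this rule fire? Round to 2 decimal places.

firing strength: steady=0.74, high=0.65; AND[max(0, a+b−1)] → w = 0.39

0.39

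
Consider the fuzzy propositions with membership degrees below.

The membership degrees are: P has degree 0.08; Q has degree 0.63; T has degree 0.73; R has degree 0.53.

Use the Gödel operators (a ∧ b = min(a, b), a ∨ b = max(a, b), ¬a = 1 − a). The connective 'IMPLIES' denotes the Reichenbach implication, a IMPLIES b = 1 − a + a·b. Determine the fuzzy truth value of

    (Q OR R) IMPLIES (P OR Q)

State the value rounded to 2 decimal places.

Q OR R = max(a, b) on (0.63, 0.53) = 0.63
P OR Q = max(a, b) on (0.08, 0.63) = 0.63
(Q OR R) IMPLIES (P OR Q)  [Reichenbach: 1 − a + a·b] with a=0.63, b=0.63 → 0.77

0.77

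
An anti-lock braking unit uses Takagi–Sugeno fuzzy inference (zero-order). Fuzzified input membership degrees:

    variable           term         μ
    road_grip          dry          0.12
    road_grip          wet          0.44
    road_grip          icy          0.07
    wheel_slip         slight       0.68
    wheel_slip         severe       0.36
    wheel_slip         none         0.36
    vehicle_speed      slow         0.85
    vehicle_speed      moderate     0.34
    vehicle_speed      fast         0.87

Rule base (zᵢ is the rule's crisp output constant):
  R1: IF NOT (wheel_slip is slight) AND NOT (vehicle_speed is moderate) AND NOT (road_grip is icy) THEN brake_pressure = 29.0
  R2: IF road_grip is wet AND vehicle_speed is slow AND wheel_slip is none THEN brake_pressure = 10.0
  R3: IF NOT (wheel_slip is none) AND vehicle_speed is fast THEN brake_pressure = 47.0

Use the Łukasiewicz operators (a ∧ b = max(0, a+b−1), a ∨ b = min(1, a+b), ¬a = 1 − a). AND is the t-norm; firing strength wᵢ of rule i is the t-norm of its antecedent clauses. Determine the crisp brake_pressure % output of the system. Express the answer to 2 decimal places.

R1 (z=29.0): ¬slight=1−0.68=0.32, ¬moderate=1−0.34=0.66, ¬icy=1−0.07=0.93; AND[max(0, a+b−1)] → w = 0.00
R2 (z=10.0): wet=0.44, slow=0.85, none=0.36; AND[max(0, a+b−1)] → w = 0.00
R3 (z=47.0): ¬none=1−0.36=0.64, fast=0.87; AND[max(0, a+b−1)] → w = 0.51
Weighted average = (0.00·29.0 + 0.00·10.0 + 0.51·47.0) / (0.00 + 0.00 + 0.51)
  = 23.9700 / 0.5100 = 47.00

47.00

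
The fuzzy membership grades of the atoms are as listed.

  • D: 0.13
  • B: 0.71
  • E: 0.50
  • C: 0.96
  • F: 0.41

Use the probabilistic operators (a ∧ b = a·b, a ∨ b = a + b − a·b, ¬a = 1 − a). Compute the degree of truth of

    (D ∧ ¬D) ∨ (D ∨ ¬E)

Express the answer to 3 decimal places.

¬D = 1 − 0.1300 = 0.8700
D ∧ ¬D = a·b on (0.1300, 0.8700) = 0.1131
¬E = 1 − 0.5000 = 0.5000
D ∨ ¬E = a + b − a·b on (0.1300, 0.5000) = 0.5650
(D ∧ ¬D) ∨ (D ∨ ¬E) = a + b − a·b on (0.1131, 0.5650) = 0.6142

0.614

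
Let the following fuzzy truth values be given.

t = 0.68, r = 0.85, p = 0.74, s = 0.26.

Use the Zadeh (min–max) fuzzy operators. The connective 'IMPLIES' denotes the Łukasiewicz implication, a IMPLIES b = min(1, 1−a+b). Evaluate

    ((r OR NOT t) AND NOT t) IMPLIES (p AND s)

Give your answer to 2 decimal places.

0.94

NOT t = 1 − 0.68 = 0.32
r OR NOT t = max(a, b) on (0.85, 0.32) = 0.85
NOT t = 1 − 0.68 = 0.32
(r OR NOT t) AND NOT t = min(a, b) on (0.85, 0.32) = 0.32
p AND s = min(a, b) on (0.74, 0.26) = 0.26
((r OR NOT t) AND NOT t) IMPLIES (p AND s)  [Łukasiewicz: min(1, 1−a+b)] with a=0.32, b=0.26 → 0.94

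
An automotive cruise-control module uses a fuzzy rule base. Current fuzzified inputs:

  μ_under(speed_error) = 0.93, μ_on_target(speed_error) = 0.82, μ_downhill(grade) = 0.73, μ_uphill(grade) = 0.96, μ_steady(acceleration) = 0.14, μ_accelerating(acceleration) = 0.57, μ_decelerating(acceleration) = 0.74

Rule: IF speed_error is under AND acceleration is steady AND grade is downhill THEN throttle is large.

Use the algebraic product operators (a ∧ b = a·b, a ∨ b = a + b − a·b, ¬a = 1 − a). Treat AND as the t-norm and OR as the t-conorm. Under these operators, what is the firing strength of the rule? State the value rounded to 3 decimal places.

0.095

firing strength: under=0.93, steady=0.14, downhill=0.73; AND[a·b] → w = 0.0950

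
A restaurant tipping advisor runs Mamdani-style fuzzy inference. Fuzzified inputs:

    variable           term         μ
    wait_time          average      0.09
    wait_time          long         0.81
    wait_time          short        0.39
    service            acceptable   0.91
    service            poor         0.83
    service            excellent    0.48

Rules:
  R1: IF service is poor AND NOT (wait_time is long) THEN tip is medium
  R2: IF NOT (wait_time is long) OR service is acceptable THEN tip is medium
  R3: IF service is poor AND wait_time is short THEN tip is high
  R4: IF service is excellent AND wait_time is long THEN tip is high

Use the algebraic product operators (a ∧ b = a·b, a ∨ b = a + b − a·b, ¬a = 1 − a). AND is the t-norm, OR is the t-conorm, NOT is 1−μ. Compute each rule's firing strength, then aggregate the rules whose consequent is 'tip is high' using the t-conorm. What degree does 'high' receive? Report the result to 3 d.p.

R1: poor=0.83, ¬long=1−0.81=0.19; AND[a·b] → w = 0.1577
R2: ¬long=1−0.81=0.19, acceptable=0.91; OR[a + b − a·b] → w = 0.9271
R3: poor=0.83, short=0.39; AND[a·b] → w = 0.3237
R4: excellent=0.48, long=0.81; AND[a·b] → w = 0.3888
Rules with consequent 'high': {R3, R4} → strengths 0.3237, 0.3888
Aggregate via t-conorm [a + b − a·b]: 0.5866

0.587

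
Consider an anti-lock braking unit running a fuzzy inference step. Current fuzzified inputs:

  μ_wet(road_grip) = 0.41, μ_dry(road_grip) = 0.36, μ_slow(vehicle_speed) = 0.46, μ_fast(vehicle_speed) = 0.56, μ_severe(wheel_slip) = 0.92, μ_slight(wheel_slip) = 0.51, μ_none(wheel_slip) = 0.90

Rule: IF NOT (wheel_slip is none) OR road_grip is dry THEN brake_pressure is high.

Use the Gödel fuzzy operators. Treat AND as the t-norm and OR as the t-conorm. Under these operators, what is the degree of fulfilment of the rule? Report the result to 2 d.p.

firing strength: ¬none=1−0.90=0.10, dry=0.36; OR[max(a, b)] → w = 0.36

0.36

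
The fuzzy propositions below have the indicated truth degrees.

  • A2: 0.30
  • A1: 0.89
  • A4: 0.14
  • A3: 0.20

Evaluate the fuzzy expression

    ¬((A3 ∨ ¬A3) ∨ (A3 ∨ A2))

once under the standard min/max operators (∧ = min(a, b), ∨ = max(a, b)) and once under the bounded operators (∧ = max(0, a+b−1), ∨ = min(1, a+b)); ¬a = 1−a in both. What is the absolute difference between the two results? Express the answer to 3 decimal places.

Under standard min/max:
  ¬A3 = 1 − 0.20 = 0.80
  A3 ∨ ¬A3 = max(a, b) on (0.20, 0.80) = 0.80
  A3 ∨ A2 = max(a, b) on (0.20, 0.30) = 0.30
  (A3 ∨ ¬A3) ∨ (A3 ∨ A2) = max(a, b) on (0.80, 0.30) = 0.80
  ¬((A3 ∨ ¬A3) ∨ (A3 ∨ A2)) = 1 − 0.80 = 0.20
  → value = 0.2000
Under bounded:
  ¬A3 = 1 − 0.20 = 0.80
  A3 ∨ ¬A3 = min(1, a+b) on (0.20, 0.80) = 1.00
  A3 ∨ A2 = min(1, a+b) on (0.20, 0.30) = 0.50
  (A3 ∨ ¬A3) ∨ (A3 ∨ A2) = min(1, a+b) on (1.00, 0.50) = 1.00
  ¬((A3 ∨ ¬A3) ∨ (A3 ∨ A2)) = 1 − 1.00 = 0.00
  → value = 0.0000
|0.2000 − 0.0000| = 0.200

0.200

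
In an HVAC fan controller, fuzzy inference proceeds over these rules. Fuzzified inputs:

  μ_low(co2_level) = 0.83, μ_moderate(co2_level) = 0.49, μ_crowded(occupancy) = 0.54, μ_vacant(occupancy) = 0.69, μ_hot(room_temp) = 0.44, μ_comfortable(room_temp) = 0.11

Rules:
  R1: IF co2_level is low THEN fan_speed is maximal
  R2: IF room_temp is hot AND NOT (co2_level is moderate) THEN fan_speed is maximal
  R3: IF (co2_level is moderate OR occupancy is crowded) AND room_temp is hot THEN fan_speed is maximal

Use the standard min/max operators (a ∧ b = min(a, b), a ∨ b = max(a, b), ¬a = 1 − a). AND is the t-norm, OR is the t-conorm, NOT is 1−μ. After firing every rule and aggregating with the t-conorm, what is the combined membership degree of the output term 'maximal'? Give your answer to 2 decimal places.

R1: low=0.83 → w = 0.83
R2: hot=0.44, ¬moderate=1−0.49=0.51; AND[min(a, b)] → w = 0.44
R3: (moderate=0.49 OR crowded=0.54) = 0.54; AND[min(a, b)] with hot=0.44 → w = 0.44
Rules with consequent 'maximal': {R1, R2, R3} → strengths 0.83, 0.44, 0.44
Aggregate via t-conorm [max(a, b)]: 0.83

0.83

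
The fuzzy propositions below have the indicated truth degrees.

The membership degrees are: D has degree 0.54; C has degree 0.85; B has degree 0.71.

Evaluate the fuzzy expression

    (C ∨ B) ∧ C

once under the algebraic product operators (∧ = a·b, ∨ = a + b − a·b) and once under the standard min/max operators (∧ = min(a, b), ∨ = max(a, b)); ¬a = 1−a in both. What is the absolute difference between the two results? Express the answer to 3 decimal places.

0.037

Under algebraic product:
  C ∨ B = a + b − a·b on (0.8500, 0.7100) = 0.9565
  (C ∨ B) ∧ C = a·b on (0.9565, 0.8500) = 0.8130
  → value = 0.8130
Under standard min/max:
  C ∨ B = max(a, b) on (0.85, 0.71) = 0.85
  (C ∨ B) ∧ C = min(a, b) on (0.85, 0.85) = 0.85
  → value = 0.8500
|0.8130 − 0.8500| = 0.037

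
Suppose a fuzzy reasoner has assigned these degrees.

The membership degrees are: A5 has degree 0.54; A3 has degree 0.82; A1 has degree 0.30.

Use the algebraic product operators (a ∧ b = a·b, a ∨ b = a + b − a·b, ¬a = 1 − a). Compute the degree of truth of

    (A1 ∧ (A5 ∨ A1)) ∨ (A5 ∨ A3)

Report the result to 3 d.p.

A5 ∨ A1 = a + b − a·b on (0.5400, 0.3000) = 0.6780
A1 ∧ (A5 ∨ A1) = a·b on (0.3000, 0.6780) = 0.2034
A5 ∨ A3 = a + b − a·b on (0.5400, 0.8200) = 0.9172
(A1 ∧ (A5 ∨ A1)) ∨ (A5 ∨ A3) = a + b − a·b on (0.2034, 0.9172) = 0.9340

0.934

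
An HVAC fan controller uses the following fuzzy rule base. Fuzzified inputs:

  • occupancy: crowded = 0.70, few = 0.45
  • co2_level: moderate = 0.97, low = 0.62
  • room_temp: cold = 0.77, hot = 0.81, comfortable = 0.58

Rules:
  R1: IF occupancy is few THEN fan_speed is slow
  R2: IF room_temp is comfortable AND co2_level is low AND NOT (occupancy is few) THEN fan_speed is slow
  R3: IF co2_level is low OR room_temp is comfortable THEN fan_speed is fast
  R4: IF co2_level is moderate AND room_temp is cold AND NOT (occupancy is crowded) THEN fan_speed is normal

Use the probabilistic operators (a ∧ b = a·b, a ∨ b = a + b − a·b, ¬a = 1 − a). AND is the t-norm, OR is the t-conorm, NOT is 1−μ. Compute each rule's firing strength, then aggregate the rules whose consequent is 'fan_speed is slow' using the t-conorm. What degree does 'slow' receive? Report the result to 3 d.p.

R1: few=0.45 → w = 0.4500
R2: comfortable=0.58, low=0.62, ¬few=1−0.45=0.55; AND[a·b] → w = 0.1978
R3: low=0.62, comfortable=0.58; OR[a + b − a·b] → w = 0.8404
R4: moderate=0.97, cold=0.77, ¬crowded=1−0.70=0.30; AND[a·b] → w = 0.2241
Rules with consequent 'slow': {R1, R2} → strengths 0.4500, 0.1978
Aggregate via t-conorm [a + b − a·b]: 0.5588

0.559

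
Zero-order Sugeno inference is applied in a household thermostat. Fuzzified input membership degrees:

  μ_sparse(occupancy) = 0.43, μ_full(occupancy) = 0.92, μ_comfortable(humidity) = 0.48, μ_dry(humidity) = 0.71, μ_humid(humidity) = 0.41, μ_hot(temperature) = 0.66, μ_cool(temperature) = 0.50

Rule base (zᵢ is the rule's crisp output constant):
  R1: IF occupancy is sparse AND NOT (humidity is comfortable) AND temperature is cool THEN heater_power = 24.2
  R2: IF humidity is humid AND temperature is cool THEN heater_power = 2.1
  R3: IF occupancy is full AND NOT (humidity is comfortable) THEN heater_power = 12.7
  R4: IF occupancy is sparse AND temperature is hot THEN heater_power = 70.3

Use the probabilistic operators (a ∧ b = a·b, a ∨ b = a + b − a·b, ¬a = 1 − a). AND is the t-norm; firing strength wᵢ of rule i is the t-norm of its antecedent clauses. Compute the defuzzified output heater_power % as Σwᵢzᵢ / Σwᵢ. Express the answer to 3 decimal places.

R1 (z=24.2): sparse=0.43, ¬comfortable=1−0.48=0.52, cool=0.50; AND[a·b] → w = 0.1118
R2 (z=2.1): humid=0.41, cool=0.50; AND[a·b] → w = 0.2050
R3 (z=12.7): full=0.92, ¬comfortable=1−0.48=0.52; AND[a·b] → w = 0.4784
R4 (z=70.3): sparse=0.43, hot=0.66; AND[a·b] → w = 0.2838
Weighted average = (0.1118·24.2 + 0.2050·2.1 + 0.4784·12.7 + 0.2838·70.3) / (0.1118 + 0.2050 + 0.4784 + 0.2838)
  = 29.1629 / 1.0790 = 27.028

27.028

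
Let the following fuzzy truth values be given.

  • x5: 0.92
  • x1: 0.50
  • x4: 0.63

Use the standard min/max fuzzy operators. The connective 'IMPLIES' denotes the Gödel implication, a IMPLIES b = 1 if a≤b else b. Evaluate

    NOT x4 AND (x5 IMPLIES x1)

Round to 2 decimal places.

0.37

NOT x4 = 1 − 0.63 = 0.37
x5 IMPLIES x1  [Gödel: 1 if a≤b else b] with a=0.92, b=0.50 → 0.50
NOT x4 AND (x5 IMPLIES x1) = min(a, b) on (0.37, 0.50) = 0.37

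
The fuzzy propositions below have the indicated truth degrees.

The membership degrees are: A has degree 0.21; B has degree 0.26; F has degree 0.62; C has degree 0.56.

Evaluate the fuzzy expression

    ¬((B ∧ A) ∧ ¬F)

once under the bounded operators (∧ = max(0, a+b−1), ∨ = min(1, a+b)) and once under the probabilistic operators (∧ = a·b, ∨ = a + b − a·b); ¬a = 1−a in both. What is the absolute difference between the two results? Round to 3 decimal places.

Under bounded:
  B ∧ A = max(0, a+b−1) on (0.26, 0.21) = 0.00
  ¬F = 1 − 0.62 = 0.38
  (B ∧ A) ∧ ¬F = max(0, a+b−1) on (0.00, 0.38) = 0.00
  ¬((B ∧ A) ∧ ¬F) = 1 − 0.00 = 1.00
  → value = 1.0000
Under probabilistic:
  B ∧ A = a·b on (0.2600, 0.2100) = 0.0546
  ¬F = 1 − 0.6200 = 0.3800
  (B ∧ A) ∧ ¬F = a·b on (0.0546, 0.3800) = 0.0207
  ¬((B ∧ A) ∧ ¬F) = 1 − 0.0207 = 0.9793
  → value = 0.9793
|1.0000 − 0.9793| = 0.021

0.021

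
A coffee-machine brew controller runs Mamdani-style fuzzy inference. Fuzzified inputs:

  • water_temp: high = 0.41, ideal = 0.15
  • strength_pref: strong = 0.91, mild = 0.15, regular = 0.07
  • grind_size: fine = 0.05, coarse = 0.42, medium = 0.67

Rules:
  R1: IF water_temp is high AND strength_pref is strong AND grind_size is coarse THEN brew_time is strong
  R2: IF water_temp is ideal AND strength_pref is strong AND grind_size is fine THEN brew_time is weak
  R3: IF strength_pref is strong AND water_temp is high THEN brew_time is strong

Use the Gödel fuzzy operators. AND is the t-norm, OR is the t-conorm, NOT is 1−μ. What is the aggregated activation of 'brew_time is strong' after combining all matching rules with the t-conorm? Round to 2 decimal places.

R1: high=0.41, strong=0.91, coarse=0.42; AND[min(a, b)] → w = 0.41
R2: ideal=0.15, strong=0.91, fine=0.05; AND[min(a, b)] → w = 0.05
R3: strong=0.91, high=0.41; AND[min(a, b)] → w = 0.41
Rules with consequent 'strong': {R1, R3} → strengths 0.41, 0.41
Aggregate via t-conorm [max(a, b)]: 0.41

0.41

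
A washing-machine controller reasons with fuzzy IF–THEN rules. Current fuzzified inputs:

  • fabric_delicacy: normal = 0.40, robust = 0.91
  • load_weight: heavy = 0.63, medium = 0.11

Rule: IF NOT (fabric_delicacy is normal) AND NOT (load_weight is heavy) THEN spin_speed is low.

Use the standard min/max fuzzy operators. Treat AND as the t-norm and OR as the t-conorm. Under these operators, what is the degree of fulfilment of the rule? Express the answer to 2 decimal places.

firing strength: ¬normal=1−0.40=0.60, ¬heavy=1−0.63=0.37; AND[min(a, b)] → w = 0.37

0.37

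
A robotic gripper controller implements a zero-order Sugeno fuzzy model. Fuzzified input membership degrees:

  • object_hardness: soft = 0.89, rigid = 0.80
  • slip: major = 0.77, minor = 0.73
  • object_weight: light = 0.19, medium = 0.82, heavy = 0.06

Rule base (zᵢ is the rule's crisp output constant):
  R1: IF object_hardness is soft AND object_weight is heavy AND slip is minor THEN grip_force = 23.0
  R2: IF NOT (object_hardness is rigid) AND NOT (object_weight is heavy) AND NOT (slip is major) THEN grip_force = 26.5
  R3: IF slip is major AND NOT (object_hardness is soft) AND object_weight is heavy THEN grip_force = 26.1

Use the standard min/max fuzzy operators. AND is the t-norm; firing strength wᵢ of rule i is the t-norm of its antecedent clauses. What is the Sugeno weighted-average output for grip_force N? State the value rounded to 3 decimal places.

25.769

R1 (z=23.0): soft=0.89, heavy=0.06, minor=0.73; AND[min(a, b)] → w = 0.06
R2 (z=26.5): ¬rigid=1−0.80=0.20, ¬heavy=1−0.06=0.94, ¬major=1−0.77=0.23; AND[min(a, b)] → w = 0.20
R3 (z=26.1): major=0.77, ¬soft=1−0.89=0.11, heavy=0.06; AND[min(a, b)] → w = 0.06
Weighted average = (0.06·23.0 + 0.20·26.5 + 0.06·26.1) / (0.06 + 0.20 + 0.06)
  = 8.2460 / 0.3200 = 25.769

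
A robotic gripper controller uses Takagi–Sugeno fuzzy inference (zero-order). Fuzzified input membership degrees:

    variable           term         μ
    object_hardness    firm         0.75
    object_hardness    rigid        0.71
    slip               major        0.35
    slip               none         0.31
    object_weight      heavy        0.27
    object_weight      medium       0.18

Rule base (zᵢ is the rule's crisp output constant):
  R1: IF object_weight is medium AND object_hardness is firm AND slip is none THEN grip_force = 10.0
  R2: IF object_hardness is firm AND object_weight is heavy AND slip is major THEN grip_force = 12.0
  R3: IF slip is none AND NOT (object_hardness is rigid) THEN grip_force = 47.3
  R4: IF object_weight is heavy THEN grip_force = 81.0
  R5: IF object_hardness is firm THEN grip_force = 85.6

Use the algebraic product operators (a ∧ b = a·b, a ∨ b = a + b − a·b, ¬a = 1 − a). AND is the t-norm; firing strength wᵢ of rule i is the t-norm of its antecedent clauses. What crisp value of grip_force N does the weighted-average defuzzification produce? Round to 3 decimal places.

74.914

R1 (z=10.0): medium=0.18, firm=0.75, none=0.31; AND[a·b] → w = 0.0419
R2 (z=12.0): firm=0.75, heavy=0.27, major=0.35; AND[a·b] → w = 0.0709
R3 (z=47.3): none=0.31, ¬rigid=1−0.71=0.29; AND[a·b] → w = 0.0899
R4 (z=81.0): heavy=0.27 → w = 0.2700
R5 (z=85.6): firm=0.75 → w = 0.7500
Weighted average = (0.0419·10.0 + 0.0709·12.0 + 0.0899·47.3 + 0.2700·81.0 + 0.7500·85.6) / (0.0419 + 0.0709 + 0.0899 + 0.2700 + 0.7500)
  = 91.5913 / 1.2226 = 74.914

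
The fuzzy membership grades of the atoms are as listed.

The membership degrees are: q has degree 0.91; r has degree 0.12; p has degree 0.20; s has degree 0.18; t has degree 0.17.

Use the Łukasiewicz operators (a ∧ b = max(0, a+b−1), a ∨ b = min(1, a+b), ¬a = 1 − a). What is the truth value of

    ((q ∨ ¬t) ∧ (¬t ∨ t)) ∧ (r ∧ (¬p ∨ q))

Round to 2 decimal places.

¬t = 1 − 0.17 = 0.83
q ∨ ¬t = min(1, a+b) on (0.91, 0.83) = 1.00
¬t = 1 − 0.17 = 0.83
¬t ∨ t = min(1, a+b) on (0.83, 0.17) = 1.00
(q ∨ ¬t) ∧ (¬t ∨ t) = max(0, a+b−1) on (1.00, 1.00) = 1.00
¬p = 1 − 0.20 = 0.80
¬p ∨ q = min(1, a+b) on (0.80, 0.91) = 1.00
r ∧ (¬p ∨ q) = max(0, a+b−1) on (0.12, 1.00) = 0.12
((q ∨ ¬t) ∧ (¬t ∨ t)) ∧ (r ∧ (¬p ∨ q)) = max(0, a+b−1) on (1.00, 0.12) = 0.12

0.12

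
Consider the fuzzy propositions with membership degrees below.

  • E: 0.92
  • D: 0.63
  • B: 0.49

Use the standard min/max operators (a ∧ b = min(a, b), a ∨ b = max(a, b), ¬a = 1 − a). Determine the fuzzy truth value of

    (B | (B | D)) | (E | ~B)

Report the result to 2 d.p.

0.92

B | D = max(a, b) on (0.49, 0.63) = 0.63
B | (B | D) = max(a, b) on (0.49, 0.63) = 0.63
~B = 1 − 0.49 = 0.51
E | ~B = max(a, b) on (0.92, 0.51) = 0.92
(B | (B | D)) | (E | ~B) = max(a, b) on (0.63, 0.92) = 0.92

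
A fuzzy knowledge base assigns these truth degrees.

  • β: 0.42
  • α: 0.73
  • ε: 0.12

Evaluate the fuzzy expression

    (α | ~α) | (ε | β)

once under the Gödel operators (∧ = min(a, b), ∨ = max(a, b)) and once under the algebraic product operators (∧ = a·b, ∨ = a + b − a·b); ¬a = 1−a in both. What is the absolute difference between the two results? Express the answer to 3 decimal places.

0.169

Under Gödel:
  ~α = 1 − 0.73 = 0.27
  α | ~α = max(a, b) on (0.73, 0.27) = 0.73
  ε | β = max(a, b) on (0.12, 0.42) = 0.42
  (α | ~α) | (ε | β) = max(a, b) on (0.73, 0.42) = 0.73
  → value = 0.7300
Under algebraic product:
  ~α = 1 − 0.7300 = 0.2700
  α | ~α = a + b − a·b on (0.7300, 0.2700) = 0.8029
  ε | β = a + b − a·b on (0.1200, 0.4200) = 0.4896
  (α | ~α) | (ε | β) = a + b − a·b on (0.8029, 0.4896) = 0.8994
  → value = 0.8994
|0.7300 − 0.8994| = 0.169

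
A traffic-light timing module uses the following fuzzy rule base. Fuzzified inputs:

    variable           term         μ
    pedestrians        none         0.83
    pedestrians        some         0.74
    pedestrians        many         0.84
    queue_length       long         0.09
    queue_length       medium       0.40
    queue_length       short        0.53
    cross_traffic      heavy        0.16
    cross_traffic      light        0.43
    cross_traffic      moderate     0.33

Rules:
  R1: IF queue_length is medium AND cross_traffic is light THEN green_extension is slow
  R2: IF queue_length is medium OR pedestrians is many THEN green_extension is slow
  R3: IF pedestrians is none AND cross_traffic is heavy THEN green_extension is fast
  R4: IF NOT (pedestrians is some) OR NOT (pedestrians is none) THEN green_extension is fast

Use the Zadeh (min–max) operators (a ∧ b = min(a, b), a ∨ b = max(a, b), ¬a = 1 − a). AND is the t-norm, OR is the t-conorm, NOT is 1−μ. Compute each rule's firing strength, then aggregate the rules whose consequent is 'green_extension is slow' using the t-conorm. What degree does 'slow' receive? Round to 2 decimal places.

R1: medium=0.40, light=0.43; AND[min(a, b)] → w = 0.40
R2: medium=0.40, many=0.84; OR[max(a, b)] → w = 0.84
R3: none=0.83, heavy=0.16; AND[min(a, b)] → w = 0.16
R4: ¬some=1−0.74=0.26, ¬none=1−0.83=0.17; OR[max(a, b)] → w = 0.26
Rules with consequent 'slow': {R1, R2} → strengths 0.40, 0.84
Aggregate via t-conorm [max(a, b)]: 0.84

0.84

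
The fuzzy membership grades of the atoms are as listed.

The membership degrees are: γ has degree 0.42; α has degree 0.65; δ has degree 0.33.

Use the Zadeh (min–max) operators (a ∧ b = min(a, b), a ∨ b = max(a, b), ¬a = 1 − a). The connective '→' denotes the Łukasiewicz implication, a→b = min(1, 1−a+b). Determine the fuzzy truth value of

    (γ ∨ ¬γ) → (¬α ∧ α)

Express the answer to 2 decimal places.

0.77

¬γ = 1 − 0.42 = 0.58
γ ∨ ¬γ = max(a, b) on (0.42, 0.58) = 0.58
¬α = 1 − 0.65 = 0.35
¬α ∧ α = min(a, b) on (0.35, 0.65) = 0.35
(γ ∨ ¬γ) → (¬α ∧ α)  [Łukasiewicz: min(1, 1−a+b)] with a=0.58, b=0.35 → 0.77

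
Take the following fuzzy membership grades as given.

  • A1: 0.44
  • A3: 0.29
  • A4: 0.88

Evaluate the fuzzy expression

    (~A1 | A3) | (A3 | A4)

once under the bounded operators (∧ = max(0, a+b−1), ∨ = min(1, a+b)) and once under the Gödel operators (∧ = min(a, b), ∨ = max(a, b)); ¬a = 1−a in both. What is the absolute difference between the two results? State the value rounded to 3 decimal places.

0.120

Under bounded:
  ~A1 = 1 − 0.44 = 0.56
  ~A1 | A3 = min(1, a+b) on (0.56, 0.29) = 0.85
  A3 | A4 = min(1, a+b) on (0.29, 0.88) = 1.00
  (~A1 | A3) | (A3 | A4) = min(1, a+b) on (0.85, 1.00) = 1.00
  → value = 1.0000
Under Gödel:
  ~A1 = 1 − 0.44 = 0.56
  ~A1 | A3 = max(a, b) on (0.56, 0.29) = 0.56
  A3 | A4 = max(a, b) on (0.29, 0.88) = 0.88
  (~A1 | A3) | (A3 | A4) = max(a, b) on (0.56, 0.88) = 0.88
  → value = 0.8800
|1.0000 − 0.8800| = 0.120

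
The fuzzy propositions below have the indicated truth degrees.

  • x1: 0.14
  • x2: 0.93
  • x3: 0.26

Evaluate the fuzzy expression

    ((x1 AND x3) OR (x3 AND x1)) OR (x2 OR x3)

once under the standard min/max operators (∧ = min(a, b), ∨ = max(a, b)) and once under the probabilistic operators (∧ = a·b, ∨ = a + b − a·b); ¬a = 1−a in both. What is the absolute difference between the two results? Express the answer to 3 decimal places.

Under standard min/max:
  x1 AND x3 = min(a, b) on (0.14, 0.26) = 0.14
  x3 AND x1 = min(a, b) on (0.26, 0.14) = 0.14
  (x1 AND x3) OR (x3 AND x1) = max(a, b) on (0.14, 0.14) = 0.14
  x2 OR x3 = max(a, b) on (0.93, 0.26) = 0.93
  ((x1 AND x3) OR (x3 AND x1)) OR (x2 OR x3) = max(a, b) on (0.14, 0.93) = 0.93
  → value = 0.9300
Under probabilistic:
  x1 AND x3 = a·b on (0.1400, 0.2600) = 0.0364
  x3 AND x1 = a·b on (0.2600, 0.1400) = 0.0364
  (x1 AND x3) OR (x3 AND x1) = a + b − a·b on (0.0364, 0.0364) = 0.0715
  x2 OR x3 = a + b − a·b on (0.9300, 0.2600) = 0.9482
  ((x1 AND x3) OR (x3 AND x1)) OR (x2 OR x3) = a + b − a·b on (0.0715, 0.9482) = 0.9519
  → value = 0.9519
|0.9300 − 0.9519| = 0.022

0.022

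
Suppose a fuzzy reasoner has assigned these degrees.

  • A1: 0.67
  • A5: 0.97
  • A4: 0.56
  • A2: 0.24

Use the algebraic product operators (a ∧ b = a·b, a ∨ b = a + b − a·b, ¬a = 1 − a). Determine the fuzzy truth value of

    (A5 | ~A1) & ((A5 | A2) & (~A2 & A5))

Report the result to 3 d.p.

0.706

~A1 = 1 − 0.6700 = 0.3300
A5 | ~A1 = a + b − a·b on (0.9700, 0.3300) = 0.9799
A5 | A2 = a + b − a·b on (0.9700, 0.2400) = 0.9772
~A2 = 1 − 0.2400 = 0.7600
~A2 & A5 = a·b on (0.7600, 0.9700) = 0.7372
(A5 | A2) & (~A2 & A5) = a·b on (0.9772, 0.7372) = 0.7204
(A5 | ~A1) & ((A5 | A2) & (~A2 & A5)) = a·b on (0.9799, 0.7204) = 0.7059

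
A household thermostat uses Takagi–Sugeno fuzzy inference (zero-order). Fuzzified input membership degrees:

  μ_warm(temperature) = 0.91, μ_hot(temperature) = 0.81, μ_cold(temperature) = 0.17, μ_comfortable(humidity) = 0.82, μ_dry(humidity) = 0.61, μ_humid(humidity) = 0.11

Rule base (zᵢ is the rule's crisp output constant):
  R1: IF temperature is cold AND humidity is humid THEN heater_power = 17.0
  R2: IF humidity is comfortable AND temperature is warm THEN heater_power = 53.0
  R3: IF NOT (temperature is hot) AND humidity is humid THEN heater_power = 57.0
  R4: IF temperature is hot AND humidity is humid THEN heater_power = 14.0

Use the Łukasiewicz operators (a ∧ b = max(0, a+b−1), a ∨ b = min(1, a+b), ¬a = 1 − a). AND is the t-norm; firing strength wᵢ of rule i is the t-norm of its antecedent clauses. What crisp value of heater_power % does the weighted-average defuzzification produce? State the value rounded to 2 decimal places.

R1 (z=17.0): cold=0.17, humid=0.11; AND[max(0, a+b−1)] → w = 0.00
R2 (z=53.0): comfortable=0.82, warm=0.91; AND[max(0, a+b−1)] → w = 0.73
R3 (z=57.0): ¬hot=1−0.81=0.19, humid=0.11; AND[max(0, a+b−1)] → w = 0.00
R4 (z=14.0): hot=0.81, humid=0.11; AND[max(0, a+b−1)] → w = 0.00
Weighted average = (0.00·17.0 + 0.73·53.0 + 0.00·57.0 + 0.00·14.0) / (0.00 + 0.73 + 0.00 + 0.00)
  = 38.6900 / 0.7300 = 53.00

53.00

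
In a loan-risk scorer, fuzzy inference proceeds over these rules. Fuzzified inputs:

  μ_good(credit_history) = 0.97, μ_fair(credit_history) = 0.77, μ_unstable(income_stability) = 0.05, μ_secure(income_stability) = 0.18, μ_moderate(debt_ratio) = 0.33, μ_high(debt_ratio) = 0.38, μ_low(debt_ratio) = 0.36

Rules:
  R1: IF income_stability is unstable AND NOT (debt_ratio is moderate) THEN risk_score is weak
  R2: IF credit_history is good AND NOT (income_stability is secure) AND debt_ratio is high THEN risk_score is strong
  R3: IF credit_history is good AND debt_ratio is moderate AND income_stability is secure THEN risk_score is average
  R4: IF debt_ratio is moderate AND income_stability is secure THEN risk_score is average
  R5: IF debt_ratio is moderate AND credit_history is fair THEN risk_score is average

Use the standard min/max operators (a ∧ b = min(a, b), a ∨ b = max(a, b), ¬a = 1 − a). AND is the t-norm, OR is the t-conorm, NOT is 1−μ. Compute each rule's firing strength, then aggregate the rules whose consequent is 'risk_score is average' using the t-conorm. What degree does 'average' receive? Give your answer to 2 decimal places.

0.33

R1: unstable=0.05, ¬moderate=1−0.33=0.67; AND[min(a, b)] → w = 0.05
R2: good=0.97, ¬secure=1−0.18=0.82, high=0.38; AND[min(a, b)] → w = 0.38
R3: good=0.97, moderate=0.33, secure=0.18; AND[min(a, b)] → w = 0.18
R4: moderate=0.33, secure=0.18; AND[min(a, b)] → w = 0.18
R5: moderate=0.33, fair=0.77; AND[min(a, b)] → w = 0.33
Rules with consequent 'average': {R3, R4, R5} → strengths 0.18, 0.18, 0.33
Aggregate via t-conorm [max(a, b)]: 0.33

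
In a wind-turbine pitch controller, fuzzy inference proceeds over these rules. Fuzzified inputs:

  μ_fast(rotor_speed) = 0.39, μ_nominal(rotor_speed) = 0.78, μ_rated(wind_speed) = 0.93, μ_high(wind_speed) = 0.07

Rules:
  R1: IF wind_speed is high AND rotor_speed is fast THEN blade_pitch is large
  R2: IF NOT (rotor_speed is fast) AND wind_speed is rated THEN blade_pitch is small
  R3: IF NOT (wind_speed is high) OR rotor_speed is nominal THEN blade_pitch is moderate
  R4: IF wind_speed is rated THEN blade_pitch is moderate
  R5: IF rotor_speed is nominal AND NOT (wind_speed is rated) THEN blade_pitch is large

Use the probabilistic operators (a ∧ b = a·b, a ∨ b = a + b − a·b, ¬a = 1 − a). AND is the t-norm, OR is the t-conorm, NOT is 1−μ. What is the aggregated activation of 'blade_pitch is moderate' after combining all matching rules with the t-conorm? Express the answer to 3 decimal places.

R1: high=0.07, fast=0.39; AND[a·b] → w = 0.0273
R2: ¬fast=1−0.39=0.61, rated=0.93; AND[a·b] → w = 0.5673
R3: ¬high=1−0.07=0.93, nominal=0.78; OR[a + b − a·b] → w = 0.9846
R4: rated=0.93 → w = 0.9300
R5: nominal=0.78, ¬rated=1−0.93=0.07; AND[a·b] → w = 0.0546
Rules with consequent 'moderate': {R3, R4} → strengths 0.9846, 0.9300
Aggregate via t-conorm [a + b − a·b]: 0.9989

0.999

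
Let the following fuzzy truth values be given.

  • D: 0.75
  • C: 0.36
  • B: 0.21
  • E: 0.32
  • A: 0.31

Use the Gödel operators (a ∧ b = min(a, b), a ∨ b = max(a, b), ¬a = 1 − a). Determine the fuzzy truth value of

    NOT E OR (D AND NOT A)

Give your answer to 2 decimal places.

NOT E = 1 − 0.32 = 0.68
NOT A = 1 − 0.31 = 0.69
D AND NOT A = min(a, b) on (0.75, 0.69) = 0.69
NOT E OR (D AND NOT A) = max(a, b) on (0.68, 0.69) = 0.69

0.69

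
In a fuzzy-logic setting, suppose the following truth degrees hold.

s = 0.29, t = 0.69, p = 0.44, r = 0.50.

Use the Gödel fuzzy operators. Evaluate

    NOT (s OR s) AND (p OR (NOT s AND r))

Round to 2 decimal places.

s OR s = max(a, b) on (0.29, 0.29) = 0.29
NOT (s OR s) = 1 − 0.29 = 0.71
NOT s = 1 − 0.29 = 0.71
NOT s AND r = min(a, b) on (0.71, 0.50) = 0.50
p OR (NOT s AND r) = max(a, b) on (0.44, 0.50) = 0.50
NOT (s OR s) AND (p OR (NOT s AND r)) = min(a, b) on (0.71, 0.50) = 0.50

0.50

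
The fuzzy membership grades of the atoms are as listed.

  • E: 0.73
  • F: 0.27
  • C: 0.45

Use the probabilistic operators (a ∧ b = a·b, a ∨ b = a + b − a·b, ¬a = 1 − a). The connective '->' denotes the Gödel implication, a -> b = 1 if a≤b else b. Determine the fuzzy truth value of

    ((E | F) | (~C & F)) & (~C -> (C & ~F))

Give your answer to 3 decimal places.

0.273

E | F = a + b − a·b on (0.7300, 0.2700) = 0.8029
~C = 1 − 0.4500 = 0.5500
~C & F = a·b on (0.5500, 0.2700) = 0.1485
(E | F) | (~C & F) = a + b − a·b on (0.8029, 0.1485) = 0.8322
~C = 1 − 0.4500 = 0.5500
~F = 1 − 0.2700 = 0.7300
C & ~F = a·b on (0.4500, 0.7300) = 0.3285
~C -> (C & ~F)  [Gödel: 1 if a≤b else b] with a=0.5500, b=0.3285 → 0.3285
((E | F) | (~C & F)) & (~C -> (C & ~F)) = a·b on (0.8322, 0.3285) = 0.2734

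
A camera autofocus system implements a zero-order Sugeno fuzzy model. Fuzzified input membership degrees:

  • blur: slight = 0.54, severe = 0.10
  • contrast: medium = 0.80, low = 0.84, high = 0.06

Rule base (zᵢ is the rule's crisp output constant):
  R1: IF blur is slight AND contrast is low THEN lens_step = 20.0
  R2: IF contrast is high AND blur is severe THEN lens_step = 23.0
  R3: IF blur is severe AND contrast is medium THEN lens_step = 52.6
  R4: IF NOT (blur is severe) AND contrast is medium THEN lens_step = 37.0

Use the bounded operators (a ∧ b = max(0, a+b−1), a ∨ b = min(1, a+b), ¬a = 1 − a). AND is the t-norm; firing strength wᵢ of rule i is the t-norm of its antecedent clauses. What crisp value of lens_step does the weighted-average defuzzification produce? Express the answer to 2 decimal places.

R1 (z=20.0): slight=0.54, low=0.84; AND[max(0, a+b−1)] → w = 0.38
R2 (z=23.0): high=0.06, severe=0.10; AND[max(0, a+b−1)] → w = 0.00
R3 (z=52.6): severe=0.10, medium=0.80; AND[max(0, a+b−1)] → w = 0.00
R4 (z=37.0): ¬severe=1−0.10=0.90, medium=0.80; AND[max(0, a+b−1)] → w = 0.70
Weighted average = (0.38·20.0 + 0.00·23.0 + 0.00·52.6 + 0.70·37.0) / (0.38 + 0.00 + 0.00 + 0.70)
  = 33.5000 / 1.0800 = 31.02

31.02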